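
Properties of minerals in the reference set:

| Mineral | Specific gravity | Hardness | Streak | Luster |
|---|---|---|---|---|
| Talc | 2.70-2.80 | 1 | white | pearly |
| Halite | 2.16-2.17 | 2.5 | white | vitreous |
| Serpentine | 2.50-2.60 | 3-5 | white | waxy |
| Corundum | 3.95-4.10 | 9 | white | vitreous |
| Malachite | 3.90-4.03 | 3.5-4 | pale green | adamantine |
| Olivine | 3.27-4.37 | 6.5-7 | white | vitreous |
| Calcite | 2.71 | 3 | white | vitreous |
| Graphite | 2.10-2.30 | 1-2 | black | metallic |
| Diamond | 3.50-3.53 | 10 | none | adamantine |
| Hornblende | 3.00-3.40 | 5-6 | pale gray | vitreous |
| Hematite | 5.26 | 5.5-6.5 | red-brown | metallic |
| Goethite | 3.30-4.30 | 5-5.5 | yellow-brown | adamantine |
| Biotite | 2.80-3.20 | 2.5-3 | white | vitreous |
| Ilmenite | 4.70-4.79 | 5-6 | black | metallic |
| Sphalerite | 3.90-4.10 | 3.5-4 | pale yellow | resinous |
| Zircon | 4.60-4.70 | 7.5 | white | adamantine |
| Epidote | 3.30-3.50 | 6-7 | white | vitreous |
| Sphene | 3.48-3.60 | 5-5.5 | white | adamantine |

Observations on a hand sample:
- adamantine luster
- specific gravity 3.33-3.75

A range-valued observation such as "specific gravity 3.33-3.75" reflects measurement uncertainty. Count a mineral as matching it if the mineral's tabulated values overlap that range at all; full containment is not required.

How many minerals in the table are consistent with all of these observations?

3

Adamantine luster — only Malachite, Diamond, Goethite, Zircon, Sphene remain.
Specific gravity 3.33-3.75 eliminates Malachite, Zircon.
The minerals that satisfy all observations are Diamond, Goethite, Sphene.
That is 3 minerals.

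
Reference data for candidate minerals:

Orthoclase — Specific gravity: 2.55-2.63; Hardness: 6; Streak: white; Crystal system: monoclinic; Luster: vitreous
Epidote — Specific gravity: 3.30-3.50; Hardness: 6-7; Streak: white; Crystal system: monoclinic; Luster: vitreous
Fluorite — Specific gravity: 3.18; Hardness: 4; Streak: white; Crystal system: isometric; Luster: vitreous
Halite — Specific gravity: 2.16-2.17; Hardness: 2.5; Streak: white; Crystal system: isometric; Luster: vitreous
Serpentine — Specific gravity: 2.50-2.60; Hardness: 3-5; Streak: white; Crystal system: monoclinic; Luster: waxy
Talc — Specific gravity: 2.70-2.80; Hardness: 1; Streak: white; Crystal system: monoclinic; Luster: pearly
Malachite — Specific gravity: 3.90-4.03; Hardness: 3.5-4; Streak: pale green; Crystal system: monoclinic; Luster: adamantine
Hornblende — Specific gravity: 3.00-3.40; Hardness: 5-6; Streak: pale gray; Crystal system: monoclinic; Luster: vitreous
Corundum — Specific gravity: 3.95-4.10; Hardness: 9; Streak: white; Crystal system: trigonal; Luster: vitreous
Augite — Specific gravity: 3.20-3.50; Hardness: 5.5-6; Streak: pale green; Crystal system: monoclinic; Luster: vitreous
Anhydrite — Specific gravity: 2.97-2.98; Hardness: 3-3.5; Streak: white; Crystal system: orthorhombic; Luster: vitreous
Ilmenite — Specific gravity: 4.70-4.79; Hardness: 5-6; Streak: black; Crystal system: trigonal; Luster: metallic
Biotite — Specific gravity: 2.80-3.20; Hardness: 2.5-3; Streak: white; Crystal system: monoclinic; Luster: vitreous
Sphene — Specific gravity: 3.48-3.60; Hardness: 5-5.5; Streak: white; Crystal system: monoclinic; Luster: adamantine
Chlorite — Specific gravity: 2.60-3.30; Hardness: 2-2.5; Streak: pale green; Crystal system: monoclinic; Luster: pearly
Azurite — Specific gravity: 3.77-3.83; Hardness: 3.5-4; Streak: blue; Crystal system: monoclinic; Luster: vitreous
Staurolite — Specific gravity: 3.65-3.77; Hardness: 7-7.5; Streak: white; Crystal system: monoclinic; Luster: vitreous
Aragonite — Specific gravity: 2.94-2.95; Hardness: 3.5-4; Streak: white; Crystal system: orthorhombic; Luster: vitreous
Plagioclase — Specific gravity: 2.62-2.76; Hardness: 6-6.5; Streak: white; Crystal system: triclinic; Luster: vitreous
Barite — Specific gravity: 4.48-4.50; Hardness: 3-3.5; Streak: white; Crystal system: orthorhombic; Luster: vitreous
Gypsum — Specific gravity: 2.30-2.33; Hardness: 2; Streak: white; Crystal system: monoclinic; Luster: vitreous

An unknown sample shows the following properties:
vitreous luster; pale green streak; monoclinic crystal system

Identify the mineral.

Vitreous luster is inconsistent with Serpentine, Talc, Malachite, Ilmenite, Sphene, Chlorite.
Pale green streak — narrows the field to Augite.
Monoclinic crystal system — no further eliminations.
Augite is the sole remaining match.

Augite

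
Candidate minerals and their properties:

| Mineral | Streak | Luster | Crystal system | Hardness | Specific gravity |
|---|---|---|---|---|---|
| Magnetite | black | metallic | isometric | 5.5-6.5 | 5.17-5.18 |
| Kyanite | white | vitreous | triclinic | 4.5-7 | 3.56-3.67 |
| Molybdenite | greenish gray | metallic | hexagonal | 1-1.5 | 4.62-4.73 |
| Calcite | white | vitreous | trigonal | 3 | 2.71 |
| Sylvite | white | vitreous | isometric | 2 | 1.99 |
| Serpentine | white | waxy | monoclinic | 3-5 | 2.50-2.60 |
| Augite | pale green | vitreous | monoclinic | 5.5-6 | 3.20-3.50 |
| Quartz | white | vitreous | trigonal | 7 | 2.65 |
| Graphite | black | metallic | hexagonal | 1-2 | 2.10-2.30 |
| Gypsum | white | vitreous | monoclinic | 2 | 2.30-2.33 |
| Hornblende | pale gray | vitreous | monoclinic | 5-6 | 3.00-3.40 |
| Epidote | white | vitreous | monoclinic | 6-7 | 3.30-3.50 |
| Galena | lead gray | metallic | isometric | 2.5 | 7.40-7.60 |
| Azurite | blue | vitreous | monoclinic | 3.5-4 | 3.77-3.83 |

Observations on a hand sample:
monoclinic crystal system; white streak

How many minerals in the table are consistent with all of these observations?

Monoclinic crystal system: Serpentine, Augite, Gypsum, Hornblende, Epidote, Azurite remain.
White streak eliminates Augite, Hornblende, Azurite.
The minerals that satisfy all observations are Epidote, Gypsum, Serpentine.
That is 3 minerals.

3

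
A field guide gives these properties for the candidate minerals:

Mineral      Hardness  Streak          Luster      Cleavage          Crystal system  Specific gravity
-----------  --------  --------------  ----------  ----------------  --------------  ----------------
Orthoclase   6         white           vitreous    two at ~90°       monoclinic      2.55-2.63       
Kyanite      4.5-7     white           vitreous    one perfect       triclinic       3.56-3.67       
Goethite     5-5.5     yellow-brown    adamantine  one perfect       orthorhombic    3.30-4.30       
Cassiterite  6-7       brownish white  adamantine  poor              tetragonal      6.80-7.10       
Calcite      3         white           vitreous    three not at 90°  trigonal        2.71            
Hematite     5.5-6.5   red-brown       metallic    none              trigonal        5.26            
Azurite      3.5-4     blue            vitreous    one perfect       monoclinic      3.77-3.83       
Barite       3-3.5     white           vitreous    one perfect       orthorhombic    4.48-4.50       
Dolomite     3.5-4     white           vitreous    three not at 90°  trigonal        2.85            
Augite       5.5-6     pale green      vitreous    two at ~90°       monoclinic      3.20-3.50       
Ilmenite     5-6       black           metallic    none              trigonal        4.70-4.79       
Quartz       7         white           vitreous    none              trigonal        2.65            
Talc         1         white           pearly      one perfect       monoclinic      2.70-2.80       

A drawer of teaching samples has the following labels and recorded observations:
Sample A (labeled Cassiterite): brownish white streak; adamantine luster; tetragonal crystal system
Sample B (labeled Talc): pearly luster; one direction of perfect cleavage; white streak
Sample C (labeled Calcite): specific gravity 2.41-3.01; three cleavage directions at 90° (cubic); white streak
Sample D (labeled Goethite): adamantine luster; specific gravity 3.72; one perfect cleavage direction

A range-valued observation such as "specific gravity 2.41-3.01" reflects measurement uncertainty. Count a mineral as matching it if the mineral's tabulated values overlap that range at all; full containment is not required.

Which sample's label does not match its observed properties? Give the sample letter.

C

Sample A: nothing contradicts Cassiterite.
Sample B: nothing contradicts Talc.
Sample C: Calcite has cleavage three not at 90°, but the record shows three cleavage directions at 90° (cubic) — this label is wrong.
Sample D: nothing contradicts Goethite.
Sample C is the mislabeled one.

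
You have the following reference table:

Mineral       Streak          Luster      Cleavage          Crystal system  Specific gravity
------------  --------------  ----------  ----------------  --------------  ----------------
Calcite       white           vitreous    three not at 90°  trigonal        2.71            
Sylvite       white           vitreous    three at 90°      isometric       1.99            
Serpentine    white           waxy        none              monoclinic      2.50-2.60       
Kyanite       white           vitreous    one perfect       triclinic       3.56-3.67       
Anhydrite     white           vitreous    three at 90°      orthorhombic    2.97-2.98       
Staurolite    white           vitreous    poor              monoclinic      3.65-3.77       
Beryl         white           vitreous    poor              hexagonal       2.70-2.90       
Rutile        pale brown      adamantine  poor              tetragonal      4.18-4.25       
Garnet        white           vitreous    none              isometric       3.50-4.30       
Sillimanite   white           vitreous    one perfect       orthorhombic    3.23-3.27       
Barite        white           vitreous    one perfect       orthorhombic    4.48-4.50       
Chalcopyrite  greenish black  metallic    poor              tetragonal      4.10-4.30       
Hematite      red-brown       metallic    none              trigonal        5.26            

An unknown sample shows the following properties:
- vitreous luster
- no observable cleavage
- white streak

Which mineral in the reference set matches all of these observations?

Vitreous luster is inconsistent with Serpentine, Rutile, Chalcopyrite, Hematite.
No observable cleavage — leaves Garnet.
White streak — no further eliminations.
Garnet is the sole remaining match.

Garnet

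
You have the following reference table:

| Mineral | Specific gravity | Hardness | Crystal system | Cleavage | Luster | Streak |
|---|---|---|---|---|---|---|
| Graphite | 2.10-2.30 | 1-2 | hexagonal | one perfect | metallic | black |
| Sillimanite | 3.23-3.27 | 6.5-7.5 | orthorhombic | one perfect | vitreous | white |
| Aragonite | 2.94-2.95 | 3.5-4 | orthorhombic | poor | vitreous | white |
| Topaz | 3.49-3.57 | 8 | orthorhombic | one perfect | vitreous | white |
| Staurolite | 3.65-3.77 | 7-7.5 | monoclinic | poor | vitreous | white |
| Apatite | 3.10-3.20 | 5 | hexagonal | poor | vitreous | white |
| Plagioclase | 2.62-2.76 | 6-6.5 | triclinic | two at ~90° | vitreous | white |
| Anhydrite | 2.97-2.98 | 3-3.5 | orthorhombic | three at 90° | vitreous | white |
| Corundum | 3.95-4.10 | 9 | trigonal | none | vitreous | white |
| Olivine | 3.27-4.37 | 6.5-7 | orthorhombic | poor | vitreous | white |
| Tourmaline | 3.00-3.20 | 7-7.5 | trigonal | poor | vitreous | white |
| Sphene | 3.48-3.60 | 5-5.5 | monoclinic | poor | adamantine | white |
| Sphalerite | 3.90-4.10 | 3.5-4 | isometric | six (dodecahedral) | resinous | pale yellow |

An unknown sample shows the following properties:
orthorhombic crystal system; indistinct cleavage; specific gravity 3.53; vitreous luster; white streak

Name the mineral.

Olivine

Orthorhombic crystal system — only Sillimanite, Aragonite, Topaz, Anhydrite, Olivine remain.
Indistinct cleavage — only Aragonite, Olivine remain.
Specific gravity 3.53 is inconsistent with Aragonite.
Vitreous luster — every remaining candidate is consistent.
White streak — every remaining candidate is consistent.
Only Olivine satisfies all observations.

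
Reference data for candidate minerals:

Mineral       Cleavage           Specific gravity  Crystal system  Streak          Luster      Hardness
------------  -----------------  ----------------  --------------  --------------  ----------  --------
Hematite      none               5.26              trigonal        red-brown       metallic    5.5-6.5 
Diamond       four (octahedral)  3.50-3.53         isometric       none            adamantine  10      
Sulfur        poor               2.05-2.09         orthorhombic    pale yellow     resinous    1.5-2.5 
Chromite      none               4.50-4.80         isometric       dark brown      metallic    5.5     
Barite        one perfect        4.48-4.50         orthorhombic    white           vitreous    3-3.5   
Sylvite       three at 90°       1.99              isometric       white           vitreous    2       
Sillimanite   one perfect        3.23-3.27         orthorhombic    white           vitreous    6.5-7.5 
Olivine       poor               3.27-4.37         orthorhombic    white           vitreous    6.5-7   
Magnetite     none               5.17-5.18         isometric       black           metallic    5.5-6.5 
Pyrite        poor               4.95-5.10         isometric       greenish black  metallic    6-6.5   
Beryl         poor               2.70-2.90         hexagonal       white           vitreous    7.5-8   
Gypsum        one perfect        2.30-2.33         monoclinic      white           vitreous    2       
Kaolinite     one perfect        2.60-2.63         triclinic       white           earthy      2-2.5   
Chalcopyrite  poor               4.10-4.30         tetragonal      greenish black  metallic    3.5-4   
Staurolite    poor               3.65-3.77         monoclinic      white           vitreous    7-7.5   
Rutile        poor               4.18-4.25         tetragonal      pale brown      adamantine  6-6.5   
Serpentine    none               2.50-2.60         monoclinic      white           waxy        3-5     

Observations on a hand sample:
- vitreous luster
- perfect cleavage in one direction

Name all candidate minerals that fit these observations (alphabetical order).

Barite, Gypsum, Sillimanite

Vitreous luster: only Barite, Sylvite, Sillimanite, Olivine, Beryl, Gypsum, Staurolite remain.
Perfect cleavage in one direction: only Barite, Sillimanite, Gypsum remain.
Remaining candidates: Barite, Gypsum, Sillimanite.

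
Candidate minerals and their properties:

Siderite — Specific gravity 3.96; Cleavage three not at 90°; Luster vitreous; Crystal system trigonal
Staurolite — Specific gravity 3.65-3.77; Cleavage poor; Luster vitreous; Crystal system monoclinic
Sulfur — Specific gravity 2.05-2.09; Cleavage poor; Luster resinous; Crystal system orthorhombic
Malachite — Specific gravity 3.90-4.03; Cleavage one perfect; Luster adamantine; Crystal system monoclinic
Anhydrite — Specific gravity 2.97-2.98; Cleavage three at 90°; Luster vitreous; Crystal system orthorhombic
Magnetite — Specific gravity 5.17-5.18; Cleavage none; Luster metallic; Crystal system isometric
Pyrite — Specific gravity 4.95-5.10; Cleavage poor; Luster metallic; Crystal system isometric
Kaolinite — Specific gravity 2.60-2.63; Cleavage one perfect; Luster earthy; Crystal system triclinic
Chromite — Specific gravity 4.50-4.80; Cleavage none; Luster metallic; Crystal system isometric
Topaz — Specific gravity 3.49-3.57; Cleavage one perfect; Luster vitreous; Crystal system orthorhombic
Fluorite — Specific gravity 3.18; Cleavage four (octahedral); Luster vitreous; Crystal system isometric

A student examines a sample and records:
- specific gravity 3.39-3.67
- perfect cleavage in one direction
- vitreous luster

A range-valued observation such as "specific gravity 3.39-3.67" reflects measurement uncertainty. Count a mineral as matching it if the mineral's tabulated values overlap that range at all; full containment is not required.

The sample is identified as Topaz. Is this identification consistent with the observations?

Yes

Specific gravity 3.39-3.67 — matches Topaz (SG 3.49-3.57).
Perfect cleavage in one direction — matches Topaz (cleavage one perfect).
Vitreous luster — matches Topaz (vitreous luster).
All observations are consistent with the tabulated values for Topaz.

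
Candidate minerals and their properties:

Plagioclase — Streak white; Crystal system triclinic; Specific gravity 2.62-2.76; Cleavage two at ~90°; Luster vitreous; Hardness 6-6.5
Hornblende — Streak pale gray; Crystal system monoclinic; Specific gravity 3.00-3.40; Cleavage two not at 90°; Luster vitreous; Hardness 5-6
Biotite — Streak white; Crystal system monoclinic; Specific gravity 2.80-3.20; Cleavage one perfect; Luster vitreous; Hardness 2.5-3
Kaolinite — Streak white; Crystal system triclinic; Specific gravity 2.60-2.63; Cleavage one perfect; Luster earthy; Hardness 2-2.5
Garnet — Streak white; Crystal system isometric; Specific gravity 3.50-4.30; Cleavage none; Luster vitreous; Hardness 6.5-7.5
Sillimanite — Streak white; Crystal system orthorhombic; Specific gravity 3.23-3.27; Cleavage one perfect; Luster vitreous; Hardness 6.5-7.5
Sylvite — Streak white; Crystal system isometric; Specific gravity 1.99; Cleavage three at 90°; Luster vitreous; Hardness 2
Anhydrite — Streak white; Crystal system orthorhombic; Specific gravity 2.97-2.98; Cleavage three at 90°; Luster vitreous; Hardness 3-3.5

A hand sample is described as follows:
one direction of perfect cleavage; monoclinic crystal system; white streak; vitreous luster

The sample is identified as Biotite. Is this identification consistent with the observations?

One direction of perfect cleavage — is consistent with Biotite (cleavage one perfect).
Monoclinic crystal system — is consistent with Biotite (monoclinic system).
White streak — is consistent with Biotite (white streak).
Vitreous luster — is consistent with Biotite (vitreous luster).
All observations are consistent with the tabulated values for Biotite.

Yes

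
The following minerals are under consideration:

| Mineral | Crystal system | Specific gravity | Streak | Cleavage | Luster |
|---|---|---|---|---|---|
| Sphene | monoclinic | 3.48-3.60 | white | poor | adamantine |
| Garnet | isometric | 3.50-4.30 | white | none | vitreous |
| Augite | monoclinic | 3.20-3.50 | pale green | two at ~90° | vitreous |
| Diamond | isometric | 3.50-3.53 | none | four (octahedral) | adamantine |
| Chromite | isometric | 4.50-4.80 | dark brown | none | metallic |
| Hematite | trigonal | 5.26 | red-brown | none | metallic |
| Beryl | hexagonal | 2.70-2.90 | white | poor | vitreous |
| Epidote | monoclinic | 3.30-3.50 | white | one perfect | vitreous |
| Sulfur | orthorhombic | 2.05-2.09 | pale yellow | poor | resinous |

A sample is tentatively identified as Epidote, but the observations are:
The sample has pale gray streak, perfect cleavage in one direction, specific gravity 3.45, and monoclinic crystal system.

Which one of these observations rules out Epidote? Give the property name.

Pale gray streak: Epidote has white streak — does not match.
Perfect cleavage in one direction: Epidote has cleavage one perfect — within range.
Specific gravity 3.45: Epidote has SG 3.30-3.50 — within range.
Monoclinic crystal system: Epidote has monoclinic system — within range.
Only the streak is inconsistent.

streak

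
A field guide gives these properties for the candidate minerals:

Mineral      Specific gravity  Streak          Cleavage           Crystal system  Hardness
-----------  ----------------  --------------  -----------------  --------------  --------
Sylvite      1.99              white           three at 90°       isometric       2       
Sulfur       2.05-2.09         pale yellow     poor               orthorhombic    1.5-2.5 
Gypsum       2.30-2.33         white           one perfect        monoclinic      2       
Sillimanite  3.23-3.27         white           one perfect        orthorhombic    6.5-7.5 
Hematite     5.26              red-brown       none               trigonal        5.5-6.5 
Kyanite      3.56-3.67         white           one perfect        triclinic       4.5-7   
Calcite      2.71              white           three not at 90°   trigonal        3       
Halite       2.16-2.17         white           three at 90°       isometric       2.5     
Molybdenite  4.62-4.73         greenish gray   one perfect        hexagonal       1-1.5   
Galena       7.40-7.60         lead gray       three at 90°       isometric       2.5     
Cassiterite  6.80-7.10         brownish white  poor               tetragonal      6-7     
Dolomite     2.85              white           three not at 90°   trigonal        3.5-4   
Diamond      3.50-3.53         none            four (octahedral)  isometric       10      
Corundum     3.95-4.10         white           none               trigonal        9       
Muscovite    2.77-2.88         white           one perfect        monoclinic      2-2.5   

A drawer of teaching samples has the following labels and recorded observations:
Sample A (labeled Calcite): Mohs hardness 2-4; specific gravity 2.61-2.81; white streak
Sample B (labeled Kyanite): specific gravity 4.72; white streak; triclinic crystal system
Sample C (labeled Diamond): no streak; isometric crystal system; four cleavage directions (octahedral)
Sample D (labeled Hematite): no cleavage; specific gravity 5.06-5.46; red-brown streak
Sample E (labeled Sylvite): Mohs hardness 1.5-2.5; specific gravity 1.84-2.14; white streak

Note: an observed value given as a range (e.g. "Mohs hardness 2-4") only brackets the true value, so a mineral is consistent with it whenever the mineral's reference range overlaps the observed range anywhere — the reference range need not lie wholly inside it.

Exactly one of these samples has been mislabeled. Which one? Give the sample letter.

Sample A: all recorded properties match Calcite.
Sample B: Kyanite has SG 3.56-3.67, but the record shows specific gravity 4.72 — this label is wrong.
Sample C: all recorded properties match Diamond.
Sample D: all recorded properties match Hematite.
Sample E: all recorded properties match Sylvite.
Sample B is the mislabeled one.

B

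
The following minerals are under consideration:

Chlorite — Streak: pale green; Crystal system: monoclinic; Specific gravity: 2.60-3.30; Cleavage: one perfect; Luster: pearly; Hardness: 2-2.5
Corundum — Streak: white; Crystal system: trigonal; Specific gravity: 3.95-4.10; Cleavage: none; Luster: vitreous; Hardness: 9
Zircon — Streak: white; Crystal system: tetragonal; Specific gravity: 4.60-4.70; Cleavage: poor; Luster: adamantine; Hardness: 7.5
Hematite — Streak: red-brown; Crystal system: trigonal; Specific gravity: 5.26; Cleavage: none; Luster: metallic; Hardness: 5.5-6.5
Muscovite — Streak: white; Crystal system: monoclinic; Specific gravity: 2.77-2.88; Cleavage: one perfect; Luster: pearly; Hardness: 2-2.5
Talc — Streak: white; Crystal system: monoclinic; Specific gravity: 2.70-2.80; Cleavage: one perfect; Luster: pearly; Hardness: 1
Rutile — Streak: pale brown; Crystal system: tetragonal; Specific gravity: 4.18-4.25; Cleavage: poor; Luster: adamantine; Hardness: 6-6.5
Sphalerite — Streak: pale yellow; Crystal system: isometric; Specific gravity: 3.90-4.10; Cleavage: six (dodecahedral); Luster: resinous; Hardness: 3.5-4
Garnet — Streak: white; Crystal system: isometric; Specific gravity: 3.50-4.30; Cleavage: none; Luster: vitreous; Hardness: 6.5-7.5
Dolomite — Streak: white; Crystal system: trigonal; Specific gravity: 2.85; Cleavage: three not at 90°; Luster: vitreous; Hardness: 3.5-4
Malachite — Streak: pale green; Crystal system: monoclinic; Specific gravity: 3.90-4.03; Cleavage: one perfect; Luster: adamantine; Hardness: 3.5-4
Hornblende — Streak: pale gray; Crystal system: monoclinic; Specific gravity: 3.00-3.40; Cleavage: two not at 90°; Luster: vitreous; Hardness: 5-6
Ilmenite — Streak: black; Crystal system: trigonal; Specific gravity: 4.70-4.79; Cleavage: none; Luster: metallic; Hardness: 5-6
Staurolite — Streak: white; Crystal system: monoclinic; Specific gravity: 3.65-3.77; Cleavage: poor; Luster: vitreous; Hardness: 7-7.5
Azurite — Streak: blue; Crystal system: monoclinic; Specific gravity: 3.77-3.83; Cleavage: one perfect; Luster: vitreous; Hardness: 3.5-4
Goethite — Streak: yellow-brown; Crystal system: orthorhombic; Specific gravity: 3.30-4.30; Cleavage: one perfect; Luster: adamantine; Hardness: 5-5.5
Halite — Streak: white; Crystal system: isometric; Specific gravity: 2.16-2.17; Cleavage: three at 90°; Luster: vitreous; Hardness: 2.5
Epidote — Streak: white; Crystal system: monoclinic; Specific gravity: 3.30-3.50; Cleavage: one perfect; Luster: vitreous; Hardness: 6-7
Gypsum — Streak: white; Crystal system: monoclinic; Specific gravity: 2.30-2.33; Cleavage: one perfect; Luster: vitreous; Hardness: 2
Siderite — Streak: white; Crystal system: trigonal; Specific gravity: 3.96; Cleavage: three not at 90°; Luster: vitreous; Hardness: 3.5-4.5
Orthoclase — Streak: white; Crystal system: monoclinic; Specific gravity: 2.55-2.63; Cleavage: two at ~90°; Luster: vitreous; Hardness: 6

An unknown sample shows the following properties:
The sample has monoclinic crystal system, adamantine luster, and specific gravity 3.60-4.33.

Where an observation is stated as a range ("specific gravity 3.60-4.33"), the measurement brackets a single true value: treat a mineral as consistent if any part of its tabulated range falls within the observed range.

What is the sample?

Malachite

Monoclinic crystal system: Chlorite, Muscovite, Talc, Malachite, Hornblende, Staurolite, Azurite, Epidote, Gypsum, Orthoclase remain.
Adamantine luster: only Malachite remains.
Specific gravity 3.60-4.33: every remaining candidate is consistent.
The only mineral consistent with every observation is Malachite.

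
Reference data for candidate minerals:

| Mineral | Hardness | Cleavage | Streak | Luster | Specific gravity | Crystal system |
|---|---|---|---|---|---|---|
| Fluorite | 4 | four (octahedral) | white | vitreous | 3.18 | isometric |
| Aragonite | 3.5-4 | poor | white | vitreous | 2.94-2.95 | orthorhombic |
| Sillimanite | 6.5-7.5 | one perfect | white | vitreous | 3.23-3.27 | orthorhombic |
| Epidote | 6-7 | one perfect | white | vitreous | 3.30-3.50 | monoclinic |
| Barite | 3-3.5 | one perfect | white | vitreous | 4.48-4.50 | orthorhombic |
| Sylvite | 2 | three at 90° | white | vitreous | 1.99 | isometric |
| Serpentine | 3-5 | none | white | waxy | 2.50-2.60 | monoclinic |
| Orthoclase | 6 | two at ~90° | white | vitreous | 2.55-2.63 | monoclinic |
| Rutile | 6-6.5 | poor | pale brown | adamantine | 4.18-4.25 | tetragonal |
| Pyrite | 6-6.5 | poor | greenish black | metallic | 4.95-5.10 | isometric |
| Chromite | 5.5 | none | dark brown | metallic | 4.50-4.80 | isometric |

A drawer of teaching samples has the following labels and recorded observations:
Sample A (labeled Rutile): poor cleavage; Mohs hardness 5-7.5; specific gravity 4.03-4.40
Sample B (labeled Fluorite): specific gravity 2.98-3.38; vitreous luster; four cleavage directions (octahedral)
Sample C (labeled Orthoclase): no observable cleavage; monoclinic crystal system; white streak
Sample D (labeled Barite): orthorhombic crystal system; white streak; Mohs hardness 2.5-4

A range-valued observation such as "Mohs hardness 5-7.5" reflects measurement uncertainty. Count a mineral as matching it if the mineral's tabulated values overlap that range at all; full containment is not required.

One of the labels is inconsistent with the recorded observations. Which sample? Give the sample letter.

Sample A: all recorded properties match Rutile.
Sample B: all recorded properties match Fluorite.
Sample C: no observable cleavage is outside the reference for Orthoclase (cleavage two at ~90°) — mislabeled.
Sample D: all recorded properties match Barite.
Only sample C is inconsistent with its label.

C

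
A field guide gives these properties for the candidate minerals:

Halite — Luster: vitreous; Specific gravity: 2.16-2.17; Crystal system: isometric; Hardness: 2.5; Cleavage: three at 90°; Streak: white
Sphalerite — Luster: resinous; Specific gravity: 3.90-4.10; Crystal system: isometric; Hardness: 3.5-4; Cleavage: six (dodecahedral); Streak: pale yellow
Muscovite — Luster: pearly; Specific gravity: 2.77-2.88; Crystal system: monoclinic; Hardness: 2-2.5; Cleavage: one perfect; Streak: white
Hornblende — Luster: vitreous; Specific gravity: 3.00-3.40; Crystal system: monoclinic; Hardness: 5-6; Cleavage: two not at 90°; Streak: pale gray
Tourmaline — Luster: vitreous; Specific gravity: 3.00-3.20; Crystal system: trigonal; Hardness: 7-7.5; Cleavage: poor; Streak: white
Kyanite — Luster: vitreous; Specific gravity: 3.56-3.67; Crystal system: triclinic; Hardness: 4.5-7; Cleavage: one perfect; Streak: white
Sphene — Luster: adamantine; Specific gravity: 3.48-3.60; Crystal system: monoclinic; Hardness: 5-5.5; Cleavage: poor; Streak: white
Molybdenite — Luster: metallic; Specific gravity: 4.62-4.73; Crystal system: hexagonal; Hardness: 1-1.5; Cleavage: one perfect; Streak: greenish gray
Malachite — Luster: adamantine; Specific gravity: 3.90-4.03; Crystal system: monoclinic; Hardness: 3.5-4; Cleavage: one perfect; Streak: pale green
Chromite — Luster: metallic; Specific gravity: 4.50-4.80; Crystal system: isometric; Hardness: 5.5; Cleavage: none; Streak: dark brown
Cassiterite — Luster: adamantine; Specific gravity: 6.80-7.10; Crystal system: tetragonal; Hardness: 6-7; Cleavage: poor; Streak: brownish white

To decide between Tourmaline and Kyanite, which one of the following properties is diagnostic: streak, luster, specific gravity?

specific gravity

Streak: both white — identical.
Luster: both vitreous — identical.
Specific gravity: Tourmaline 3.00-3.20, Kyanite 3.56-3.67 — these differ.
Only specific gravity differs between Tourmaline and Kyanite among the listed tests.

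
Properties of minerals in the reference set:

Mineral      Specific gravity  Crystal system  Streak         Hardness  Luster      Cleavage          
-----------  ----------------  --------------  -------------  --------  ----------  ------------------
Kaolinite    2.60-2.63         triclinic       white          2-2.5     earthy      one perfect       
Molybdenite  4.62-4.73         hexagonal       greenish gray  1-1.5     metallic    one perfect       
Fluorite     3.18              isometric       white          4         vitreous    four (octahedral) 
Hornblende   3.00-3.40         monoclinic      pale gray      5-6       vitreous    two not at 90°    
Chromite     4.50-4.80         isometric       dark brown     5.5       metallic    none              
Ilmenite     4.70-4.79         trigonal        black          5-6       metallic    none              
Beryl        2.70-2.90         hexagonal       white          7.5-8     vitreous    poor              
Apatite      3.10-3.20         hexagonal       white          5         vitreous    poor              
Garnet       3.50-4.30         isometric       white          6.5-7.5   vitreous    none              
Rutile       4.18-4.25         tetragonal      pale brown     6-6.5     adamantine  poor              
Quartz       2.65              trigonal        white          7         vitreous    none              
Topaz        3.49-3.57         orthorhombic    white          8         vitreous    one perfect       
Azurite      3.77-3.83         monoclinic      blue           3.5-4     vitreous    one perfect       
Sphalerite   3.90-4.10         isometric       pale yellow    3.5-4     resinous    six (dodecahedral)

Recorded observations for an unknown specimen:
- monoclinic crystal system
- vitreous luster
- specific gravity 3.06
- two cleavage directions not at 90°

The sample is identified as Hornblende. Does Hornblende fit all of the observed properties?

Yes

Monoclinic crystal system — agrees with Hornblende (monoclinic system).
Vitreous luster — agrees with Hornblende (vitreous luster).
Specific gravity 3.06 — agrees with Hornblende (SG 3.00-3.40).
Two cleavage directions not at 90° — agrees with Hornblende (cleavage two not at 90°).
All observations are consistent with the tabulated values for Hornblende.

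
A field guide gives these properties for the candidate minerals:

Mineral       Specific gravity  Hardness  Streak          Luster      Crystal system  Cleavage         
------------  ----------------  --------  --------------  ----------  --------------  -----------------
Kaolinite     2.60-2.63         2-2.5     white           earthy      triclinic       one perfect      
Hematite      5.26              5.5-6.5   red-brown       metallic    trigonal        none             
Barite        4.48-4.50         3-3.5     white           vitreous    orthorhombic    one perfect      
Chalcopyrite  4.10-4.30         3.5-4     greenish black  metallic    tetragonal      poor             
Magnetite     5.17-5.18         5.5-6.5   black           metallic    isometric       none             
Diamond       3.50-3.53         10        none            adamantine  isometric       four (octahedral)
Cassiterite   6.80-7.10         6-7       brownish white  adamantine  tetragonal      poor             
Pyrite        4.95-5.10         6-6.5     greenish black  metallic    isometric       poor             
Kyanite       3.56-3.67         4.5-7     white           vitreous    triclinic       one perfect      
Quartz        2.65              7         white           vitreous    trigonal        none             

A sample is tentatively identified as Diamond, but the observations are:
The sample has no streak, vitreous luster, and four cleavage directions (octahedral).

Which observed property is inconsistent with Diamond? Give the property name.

No streak: Diamond has no streak — agrees.
Vitreous luster: Diamond has adamantine luster — outside the reference range.
Four cleavage directions (octahedral): Diamond has cleavage four (octahedral) — agrees.
Only the luster is inconsistent.

luster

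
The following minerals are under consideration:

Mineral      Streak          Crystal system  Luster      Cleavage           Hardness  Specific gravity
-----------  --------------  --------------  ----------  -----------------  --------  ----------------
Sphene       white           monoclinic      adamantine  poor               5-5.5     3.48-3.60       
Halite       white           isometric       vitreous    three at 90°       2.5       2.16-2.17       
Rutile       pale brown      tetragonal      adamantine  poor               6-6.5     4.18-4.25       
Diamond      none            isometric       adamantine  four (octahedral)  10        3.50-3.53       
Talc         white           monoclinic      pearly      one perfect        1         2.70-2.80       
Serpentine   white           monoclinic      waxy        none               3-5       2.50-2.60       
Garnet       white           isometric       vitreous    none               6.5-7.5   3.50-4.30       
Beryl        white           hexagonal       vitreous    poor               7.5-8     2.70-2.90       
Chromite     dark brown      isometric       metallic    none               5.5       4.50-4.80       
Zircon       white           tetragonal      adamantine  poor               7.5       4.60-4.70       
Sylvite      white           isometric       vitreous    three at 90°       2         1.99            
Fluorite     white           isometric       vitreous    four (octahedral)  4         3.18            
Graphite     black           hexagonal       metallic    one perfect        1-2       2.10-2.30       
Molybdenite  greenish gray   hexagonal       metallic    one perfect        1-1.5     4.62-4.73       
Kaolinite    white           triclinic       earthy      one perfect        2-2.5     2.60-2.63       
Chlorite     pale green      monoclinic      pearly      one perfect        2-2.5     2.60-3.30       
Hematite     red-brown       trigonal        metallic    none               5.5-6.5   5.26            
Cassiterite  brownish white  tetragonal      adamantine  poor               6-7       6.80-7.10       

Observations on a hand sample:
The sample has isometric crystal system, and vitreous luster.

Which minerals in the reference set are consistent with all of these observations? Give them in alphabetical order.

Isometric crystal system: narrows the field to Halite, Diamond, Garnet, Chromite, Sylvite, Fluorite.
Vitreous luster rules out Diamond, Chromite.
Remaining candidates: Fluorite, Garnet, Halite, Sylvite.

Fluorite, Garnet, Halite, Sylvite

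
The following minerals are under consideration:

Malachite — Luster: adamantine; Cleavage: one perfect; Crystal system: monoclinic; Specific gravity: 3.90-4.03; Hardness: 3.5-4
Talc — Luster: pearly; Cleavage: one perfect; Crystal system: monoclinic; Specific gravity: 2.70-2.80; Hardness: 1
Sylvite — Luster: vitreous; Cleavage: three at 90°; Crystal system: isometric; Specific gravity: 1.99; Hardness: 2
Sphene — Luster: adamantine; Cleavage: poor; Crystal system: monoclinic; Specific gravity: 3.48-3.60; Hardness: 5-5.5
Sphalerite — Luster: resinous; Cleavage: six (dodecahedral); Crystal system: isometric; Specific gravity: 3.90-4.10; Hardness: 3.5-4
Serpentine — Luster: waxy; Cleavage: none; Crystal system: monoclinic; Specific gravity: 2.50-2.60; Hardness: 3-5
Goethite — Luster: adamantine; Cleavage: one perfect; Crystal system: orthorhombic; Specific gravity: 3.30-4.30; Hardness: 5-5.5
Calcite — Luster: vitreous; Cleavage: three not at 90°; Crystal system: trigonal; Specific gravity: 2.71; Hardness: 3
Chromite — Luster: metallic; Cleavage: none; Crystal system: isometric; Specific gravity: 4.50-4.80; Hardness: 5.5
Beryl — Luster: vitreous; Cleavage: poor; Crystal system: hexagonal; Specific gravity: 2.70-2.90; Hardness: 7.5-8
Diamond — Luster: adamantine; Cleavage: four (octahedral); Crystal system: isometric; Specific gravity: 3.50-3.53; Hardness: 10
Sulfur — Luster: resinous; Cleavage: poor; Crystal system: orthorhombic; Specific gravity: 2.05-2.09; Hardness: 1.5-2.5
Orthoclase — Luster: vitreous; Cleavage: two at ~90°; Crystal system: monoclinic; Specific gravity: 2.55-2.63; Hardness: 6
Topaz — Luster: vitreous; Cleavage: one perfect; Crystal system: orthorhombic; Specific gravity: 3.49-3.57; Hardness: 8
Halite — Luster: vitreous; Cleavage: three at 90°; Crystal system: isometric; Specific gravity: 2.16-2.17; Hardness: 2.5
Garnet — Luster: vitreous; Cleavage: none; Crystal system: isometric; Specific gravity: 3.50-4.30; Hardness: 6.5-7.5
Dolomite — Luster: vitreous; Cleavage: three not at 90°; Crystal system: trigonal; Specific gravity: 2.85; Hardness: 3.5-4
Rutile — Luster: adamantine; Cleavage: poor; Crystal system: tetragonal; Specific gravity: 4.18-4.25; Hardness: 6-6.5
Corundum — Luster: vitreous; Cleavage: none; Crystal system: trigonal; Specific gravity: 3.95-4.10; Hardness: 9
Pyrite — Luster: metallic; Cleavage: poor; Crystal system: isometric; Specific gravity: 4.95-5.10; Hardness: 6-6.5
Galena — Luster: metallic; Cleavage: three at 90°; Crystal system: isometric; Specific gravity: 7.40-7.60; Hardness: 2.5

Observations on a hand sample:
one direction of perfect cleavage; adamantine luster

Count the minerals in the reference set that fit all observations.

One direction of perfect cleavage: only Malachite, Talc, Goethite, Topaz remain.
Adamantine luster eliminates Talc, Topaz.
Remaining candidates: Goethite, Malachite.
That is 2 minerals.

2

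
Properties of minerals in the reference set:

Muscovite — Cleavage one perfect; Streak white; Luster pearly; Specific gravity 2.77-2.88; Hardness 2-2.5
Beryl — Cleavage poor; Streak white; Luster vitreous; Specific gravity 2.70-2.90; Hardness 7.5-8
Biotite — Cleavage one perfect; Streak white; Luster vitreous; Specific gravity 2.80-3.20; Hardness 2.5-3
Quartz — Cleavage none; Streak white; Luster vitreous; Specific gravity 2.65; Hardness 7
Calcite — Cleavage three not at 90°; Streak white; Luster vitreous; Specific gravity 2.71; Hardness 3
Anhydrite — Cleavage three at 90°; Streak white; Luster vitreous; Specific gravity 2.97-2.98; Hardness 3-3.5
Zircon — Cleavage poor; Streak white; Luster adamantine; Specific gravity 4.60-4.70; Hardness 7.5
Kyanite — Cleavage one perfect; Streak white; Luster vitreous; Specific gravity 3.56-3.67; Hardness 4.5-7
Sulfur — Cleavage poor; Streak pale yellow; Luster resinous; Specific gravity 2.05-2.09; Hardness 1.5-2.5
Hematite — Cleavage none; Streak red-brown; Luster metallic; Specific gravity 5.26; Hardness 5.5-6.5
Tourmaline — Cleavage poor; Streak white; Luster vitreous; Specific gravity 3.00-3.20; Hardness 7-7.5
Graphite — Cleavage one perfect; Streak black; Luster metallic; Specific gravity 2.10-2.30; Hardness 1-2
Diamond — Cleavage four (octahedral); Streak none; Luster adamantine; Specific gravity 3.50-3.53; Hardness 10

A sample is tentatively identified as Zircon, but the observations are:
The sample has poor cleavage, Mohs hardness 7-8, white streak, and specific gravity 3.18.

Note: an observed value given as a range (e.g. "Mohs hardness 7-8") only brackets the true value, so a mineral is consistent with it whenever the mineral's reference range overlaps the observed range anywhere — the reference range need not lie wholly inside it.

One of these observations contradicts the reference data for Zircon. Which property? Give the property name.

Poor cleavage: Zircon has cleavage poor — within range.
Mohs hardness 7-8: Zircon has hardness 7.5 — within range.
White streak: Zircon has white streak — within range.
Specific gravity 3.18: Zircon has SG 4.60-4.70 — inconsistent.
Only the specific gravity is inconsistent.

specific gravity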